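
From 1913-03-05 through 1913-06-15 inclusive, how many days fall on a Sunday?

1913-03-05 is a Wednesday.
That's 103 days from start to end, counting both.
103 = 7 × 14 + 5, so there are 14 full weeks plus 5 extra days.
Each full week contributes one Sunday: 14 so far.
The 5 extra days are Wed, Thu, Fri, Sat, Sun — 1 of them qualifies.
Total: 14 + 1 = 15.

15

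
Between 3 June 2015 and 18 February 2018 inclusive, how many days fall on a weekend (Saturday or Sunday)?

284

3 June 2015 is a Wednesday.
That's 992 days from start to end, counting both.
992 = 7 × 141 + 5, so there are 141 full weeks plus 5 extra days.
Each full week contributes 2 weekend days (Sat, Sun): 141 × 2 = 282.
The 5 extra days are Wed, Thu, Fri, Sat, Sun — 2 of them qualify.
Total: 282 + 2 = 284.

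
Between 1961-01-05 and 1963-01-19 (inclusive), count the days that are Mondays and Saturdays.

1961-01-05 is a Thursday.
From 1961-01-05 to 1963-01-19 is 745 days inclusive.
745 = 7 × 106 + 3, so there are 106 full weeks plus 3 extra days.
Each full week contributes 2 days from the set (Mon, Sat): 106 × 2 = 212.
The 3 extra days are Thu, Fri, Sat — 1 of them qualifies.
Total: 212 + 1 = 213.

213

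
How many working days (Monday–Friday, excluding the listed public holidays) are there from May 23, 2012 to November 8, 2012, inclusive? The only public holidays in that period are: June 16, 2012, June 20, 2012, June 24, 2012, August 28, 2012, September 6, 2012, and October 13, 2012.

119

May 23, 2012 is a Wednesday.
From May 23, 2012 to November 8, 2012 is 170 days inclusive.
170 = 7 × 24 + 2, so there are 24 full weeks plus 2 extra days.
Each full week contributes 5 weekdays (Mon–Fri): 24 × 5 = 120.
The 2 extra days are Wed, Thu — 2 of them qualify.
Total: 120 + 2 = 122.
Holidays: June 16, 2012 (Sat); June 20, 2012 (Wed); June 24, 2012 (Sun); August 28, 2012 (Tue); September 6, 2012 (Thu); October 13, 2012 (Sat).
3 of the 6 holidays fall on weekdays; the rest are weekends and were already excluded.
Business days: 122 − 3 = 119.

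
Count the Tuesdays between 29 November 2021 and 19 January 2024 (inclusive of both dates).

29 November 2021 is a Monday.
The range spans 782 days (inclusive of both endpoints).
782 = 7 × 111 + 5, so there are 111 full weeks plus 5 extra days.
Each full week contributes one Tuesday: 111 so far.
The 5 extra days are Mon, Tue, Wed, Thu, Fri — 1 of them qualifies.
Total: 111 + 1 = 112.

112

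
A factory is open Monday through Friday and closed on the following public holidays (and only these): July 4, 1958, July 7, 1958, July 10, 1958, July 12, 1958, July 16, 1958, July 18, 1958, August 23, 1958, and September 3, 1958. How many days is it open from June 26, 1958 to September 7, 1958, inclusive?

46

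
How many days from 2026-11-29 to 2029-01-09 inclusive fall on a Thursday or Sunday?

2026-11-29 is a Sunday.
From 2026-11-29 to 2029-01-09 is 773 days inclusive.
773 = 7 × 110 + 3, so there are 110 full weeks plus 3 extra days.
Each full week contributes 2 days from the set (Thu, Sun): 110 × 2 = 220.
The 3 extra days are Sun, Mon, Tue — 1 of them qualifies.
Total: 220 + 1 = 221.

221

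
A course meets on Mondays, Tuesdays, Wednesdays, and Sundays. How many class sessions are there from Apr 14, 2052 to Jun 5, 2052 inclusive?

32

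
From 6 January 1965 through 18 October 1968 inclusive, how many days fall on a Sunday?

197 Sundays

6 January 1965 is a Wednesday.
From 6 January 1965 to 18 October 1968 is 1382 days inclusive.
1382 = 7 × 197 + 3, so there are 197 full weeks plus 3 extra days.
Each full week contributes one Sunday: 197 so far.
The 3 extra days are Wednesday, Thursday, Friday — none qualify.
Total: 197 + 0 = 197.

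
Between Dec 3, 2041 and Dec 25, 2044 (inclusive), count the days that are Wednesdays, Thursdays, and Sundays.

480

Dec 3, 2041 is a Tuesday.
From Dec 3, 2041 to Dec 25, 2044 is 1119 days inclusive.
1119 = 7 × 159 + 6, so there are 159 full weeks plus 6 extra days.
Each full week contributes 3 days from the set (Wed, Thu, Sun): 159 × 3 = 477.
The 6 extra days are Tue, Wed, Thu, Fri, Sat, Sun — 3 of them qualify.
Total: 477 + 3 = 480.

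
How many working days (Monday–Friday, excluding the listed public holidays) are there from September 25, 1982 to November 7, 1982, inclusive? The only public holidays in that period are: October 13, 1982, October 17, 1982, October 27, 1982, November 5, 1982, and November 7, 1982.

September 25, 1982 is a Saturday.
The range spans 44 days (inclusive of both endpoints).
44 = 7 × 6 + 2, so there are 6 full weeks plus 2 extra days.
Each full week contributes 5 weekdays (Mon–Fri): 6 × 5 = 30.
The 2 extra days are Sat, Sun — none qualify.
Total: 30 + 0 = 30.
Holidays: October 13, 1982 (Wed); October 17, 1982 (Sun); October 27, 1982 (Wed); November 5, 1982 (Fri); November 7, 1982 (Sun).
3 of the 5 holidays fall on weekdays; the rest are weekends and were already excluded.
Business days: 30 − 3 = 27.

27 working days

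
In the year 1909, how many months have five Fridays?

A month has five Fridays exactly when Friday falls within its first (length − 28) days.
Jan: 31 days, starts Fri → 5 of Fri, Sat, Sun ✓
Feb: 28 days, starts Mon → 5 of (none)
Mar: 31 days, starts Mon → 5 of Mon, Tue, Wed
Apr: 30 days, starts Thu → 5 of Thu, Fri ✓
May: 31 days, starts Sat → 5 of Sat, Sun, Mon
Jun: 30 days, starts Tue → 5 of Tue, Wed
Jul: 31 days, starts Thu → 5 of Thu, Fri, Sat ✓
Aug: 31 days, starts Sun → 5 of Sun, Mon, Tue
Sep: 30 days, starts Wed → 5 of Wed, Thu
Oct: 31 days, starts Fri → 5 of Fri, Sat, Sun ✓
Nov: 30 days, starts Mon → 5 of Mon, Tue
Dec: 31 days, starts Wed → 5 of Wed, Thu, Fri ✓
Months with five Fridays: Jan, Apr, Jul, Oct, Dec.

5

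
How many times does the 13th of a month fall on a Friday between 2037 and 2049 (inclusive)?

Friday-the-13ths by year:
2037: Feb, Mar, Nov
2038: Aug
2039: May
2040: Jan, Apr, Jul
2041: Sep, Dec
2042: Jun
2043: Feb, Mar, Nov
2044: May
2045: Jan, Oct
2046: Apr, Jul
2047: Sep, Dec
2048: Mar, Nov
2049: Aug

24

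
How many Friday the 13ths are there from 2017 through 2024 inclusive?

14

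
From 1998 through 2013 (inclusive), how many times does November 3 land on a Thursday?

2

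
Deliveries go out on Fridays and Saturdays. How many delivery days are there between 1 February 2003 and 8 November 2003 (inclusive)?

1 February 2003 is a Saturday.
From 1 February 2003 to 8 November 2003 is 281 days inclusive.
281 = 7 × 40 + 1, so there are 40 full weeks plus 1 extra day.
Each full week contributes 2 days from the set (Fri, Sat): 40 × 2 = 80.
The 1 extra day is Sat — 1 of them qualifies.
Total: 80 + 1 = 81.

81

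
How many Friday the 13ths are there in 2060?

2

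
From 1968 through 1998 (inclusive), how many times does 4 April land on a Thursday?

Day of week of April 4 in each year:
1968: Thu ✓, 1969: Fri, 1970: Sat, 1971: Sun, 1972: Tue, 1973: Wed, 1974: Thu ✓, 1975: Fri, 1976: Sun, 1977: Mon, 1978: Tue, 1979: Wed, 1980: Fri, 1981: Sat, 1982: Sun, 1983: Mon, 1984: Wed, 1985: Thu ✓, 1986: Fri, 1987: Sat, 1988: Mon, 1989: Tue, 1990: Wed, 1991: Thu ✓, 1992: Sat, 1993: Sun, 1994: Mon, 1995: Tue, 1996: Thu ✓, 1997: Fri, 1998: Sat
Thursdays: 1968, 1974, 1985, 1991, 1996.

5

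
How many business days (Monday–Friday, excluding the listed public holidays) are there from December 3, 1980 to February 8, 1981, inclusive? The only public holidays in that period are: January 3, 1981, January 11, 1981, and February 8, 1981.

December 3, 1980 is a Wednesday.
The range spans 68 days (inclusive of both endpoints).
68 = 7 × 9 + 5, so there are 9 full weeks plus 5 extra days.
Each full week contributes 5 weekdays (Mon–Fri): 9 × 5 = 45.
The 5 extra days are Wed, Thu, Fri, Sat, Sun — 3 of them qualify.
Total: 45 + 3 = 48.
Holidays: January 3, 1981 (Sat); January 11, 1981 (Sun); February 8, 1981 (Sun).
None of the 3 holidays fall on a weekday, so nothing to subtract.
Business days: 48 − 0 = 48.

48 business days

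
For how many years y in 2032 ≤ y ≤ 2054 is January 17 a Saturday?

Day of week of January 17 in each year:
2032: Sat ✓, 2033: Mon, 2034: Tue, 2035: Wed, 2036: Thu, 2037: Sat ✓, 2038: Sun, 2039: Mon, 2040: Tue, 2041: Thu, 2042: Fri, 2043: Sat ✓, 2044: Sun, 2045: Tue, 2046: Wed, 2047: Thu, 2048: Fri, 2049: Sun, 2050: Mon, 2051: Tue, 2052: Wed, 2053: Fri, 2054: Sat ✓
Saturdays: 2032, 2037, 2043, 2054.

4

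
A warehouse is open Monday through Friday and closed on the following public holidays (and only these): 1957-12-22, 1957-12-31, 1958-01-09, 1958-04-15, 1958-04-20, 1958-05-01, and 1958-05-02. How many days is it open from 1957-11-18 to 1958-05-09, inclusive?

120 business days

1957-11-18 is a Monday.
From 1957-11-18 to 1958-05-09 is 173 days inclusive.
173 = 7 × 24 + 5, so there are 24 full weeks plus 5 extra days.
Each full week contributes 5 weekdays (Mon–Fri): 24 × 5 = 120.
The 5 extra days are Monday, Tuesday, Wednesday, Thursday, Friday — 5 of them qualify.
Total: 120 + 5 = 125.
Holidays: 1957-12-22 (Sun); 1957-12-31 (Tue); 1958-01-09 (Thu); 1958-04-15 (Tue); 1958-04-20 (Sun); 1958-05-01 (Thu); 1958-05-02 (Fri).
5 of the 7 holidays fall on weekdays; the rest are weekends and were already excluded.
Business days: 125 − 5 = 120.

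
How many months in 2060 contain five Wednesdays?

4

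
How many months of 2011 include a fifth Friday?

A month has five Fridays exactly when Friday falls within its first (length − 28) days.
Jan: 31 days, starts Sat → 5 of Sat, Sun, Mon
Feb: 28 days, starts Tue → 5 of (none)
Mar: 31 days, starts Tue → 5 of Tue, Wed, Thu
Apr: 30 days, starts Fri → 5 of Fri, Sat ✓
May: 31 days, starts Sun → 5 of Sun, Mon, Tue
Jun: 30 days, starts Wed → 5 of Wed, Thu
Jul: 31 days, starts Fri → 5 of Fri, Sat, Sun ✓
Aug: 31 days, starts Mon → 5 of Mon, Tue, Wed
Sep: 30 days, starts Thu → 5 of Thu, Fri ✓
Oct: 31 days, starts Sat → 5 of Sat, Sun, Mon
Nov: 30 days, starts Tue → 5 of Tue, Wed
Dec: 31 days, starts Thu → 5 of Thu, Fri, Sat ✓
Months with five Fridays: Apr, Jul, Sep, Dec.

4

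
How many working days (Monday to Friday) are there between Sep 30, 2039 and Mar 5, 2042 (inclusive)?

634 weekdays

Sep 30, 2039 is a Friday.
The range spans 888 days (inclusive of both endpoints).
888 = 7 × 126 + 6, so there are 126 full weeks plus 6 extra days.
Each full week contributes 5 weekdays (Mon–Fri): 126 × 5 = 630.
The 6 extra days are Fri, Sat, Sun, Mon, Tue, Wed — 4 of them qualify.
Total: 630 + 4 = 634.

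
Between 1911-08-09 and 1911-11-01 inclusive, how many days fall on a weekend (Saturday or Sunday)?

24

1911-08-09 is a Wednesday.
From 1911-08-09 to 1911-11-01 is 85 days inclusive.
85 = 7 × 12 + 1, so there are 12 full weeks plus 1 extra day.
Each full week contributes 2 weekend days (Sat, Sun): 12 × 2 = 24.
The 1 extra day is Wednesday — none qualify.
Total: 24 + 0 = 24.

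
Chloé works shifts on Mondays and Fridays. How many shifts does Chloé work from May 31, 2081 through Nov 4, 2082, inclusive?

May 31, 2081 is a Saturday.
That's 523 days from start to end, counting both.
523 = 7 × 74 + 5, so there are 74 full weeks plus 5 extra days.
Each full week contributes 2 days from the set (Mon, Fri): 74 × 2 = 148.
The 5 extra days are Saturday, Sunday, Monday, Tuesday, Wednesday — 1 of them qualifies.
Total: 148 + 1 = 149.

149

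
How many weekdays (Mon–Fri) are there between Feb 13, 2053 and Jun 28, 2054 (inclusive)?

Feb 13, 2053 is a Thursday.
The range spans 501 days (inclusive of both endpoints).
501 = 7 × 71 + 4, so there are 71 full weeks plus 4 extra days.
Each full week contributes 5 weekdays (Mon–Fri): 71 × 5 = 355.
The 4 extra days are Thursday, Friday, Saturday, Sunday — 2 of them qualify.
Total: 355 + 2 = 357.

357 weekdays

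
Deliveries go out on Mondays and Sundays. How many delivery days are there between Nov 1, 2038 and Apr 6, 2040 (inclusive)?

149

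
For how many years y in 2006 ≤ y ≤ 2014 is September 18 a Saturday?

1

Day of week of September 18 in each year:
2006: Mon, 2007: Tue, 2008: Thu, 2009: Fri, 2010: Sat ✓, 2011: Sun, 2012: Tue, 2013: Wed, 2014: Thu
Saturdays: 2010.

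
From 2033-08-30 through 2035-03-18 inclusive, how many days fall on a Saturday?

2033-08-30 is a Tuesday.
From 2033-08-30 to 2035-03-18 is 566 days inclusive.
566 = 7 × 80 + 6, so there are 80 full weeks plus 6 extra days.
Each full week contributes one Saturday: 80 so far.
The 6 extra days are Tuesday, Wednesday, Thursday, Friday, Saturday, Sunday — 1 of them qualifies.
Total: 80 + 1 = 81.

81 Saturdays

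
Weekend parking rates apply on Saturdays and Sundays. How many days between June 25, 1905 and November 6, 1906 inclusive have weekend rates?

143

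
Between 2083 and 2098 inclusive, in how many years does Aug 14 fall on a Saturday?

Day of week of August 14 in each year:
2083: Sat ✓, 2084: Mon, 2085: Tue, 2086: Wed, 2087: Thu, 2088: Sat ✓, 2089: Sun, 2090: Mon, 2091: Tue, 2092: Thu, 2093: Fri, 2094: Sat ✓, 2095: Sun, 2096: Tue, 2097: Wed, 2098: Thu
Saturdays: 2083, 2088, 2094.

3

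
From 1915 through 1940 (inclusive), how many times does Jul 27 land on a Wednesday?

4

Day of week of July 27 in each year:
1915: Tue, 1916: Thu, 1917: Fri, 1918: Sat, 1919: Sun, 1920: Tue, 1921: Wed ✓, 1922: Thu, 1923: Fri, 1924: Sun, 1925: Mon, 1926: Tue, 1927: Wed ✓, 1928: Fri, 1929: Sat, 1930: Sun, 1931: Mon, 1932: Wed ✓, 1933: Thu, 1934: Fri, 1935: Sat, 1936: Mon, 1937: Tue, 1938: Wed ✓, 1939: Thu, 1940: Sat
Wednesdays: 1921, 1927, 1932, 1938.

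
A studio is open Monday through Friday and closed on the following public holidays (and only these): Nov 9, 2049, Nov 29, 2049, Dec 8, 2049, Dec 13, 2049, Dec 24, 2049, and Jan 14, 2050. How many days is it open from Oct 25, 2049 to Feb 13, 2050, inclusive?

74

Oct 25, 2049 is a Monday.
The range spans 112 days (inclusive of both endpoints).
112 = 7 × 16, so the span is exactly 16 full weeks.
Each full week contributes 5 weekdays (Mon–Fri): 16 × 5 = 80.
Total: 80.
Holidays: Nov 9, 2049 (Tue); Nov 29, 2049 (Mon); Dec 8, 2049 (Wed); Dec 13, 2049 (Mon); Dec 24, 2049 (Fri); Jan 14, 2050 (Fri).
All 6 holidays fall on weekdays, so subtract 6.
Business days: 80 − 6 = 74.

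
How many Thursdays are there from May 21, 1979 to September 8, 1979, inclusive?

May 21, 1979 is a Monday.
From May 21, 1979 to September 8, 1979 is 111 days inclusive.
111 = 7 × 15 + 6, so there are 15 full weeks plus 6 extra days.
Each full week contributes one Thursday: 15 so far.
The 6 extra days are Monday, Tuesday, Wednesday, Thursday, Friday, Saturday — 1 of them qualifies.
Total: 15 + 1 = 16.

16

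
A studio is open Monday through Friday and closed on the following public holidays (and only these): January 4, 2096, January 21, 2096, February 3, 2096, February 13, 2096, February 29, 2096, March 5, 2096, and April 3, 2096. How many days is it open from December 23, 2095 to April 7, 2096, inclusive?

70

December 23, 2095 is a Friday.
From December 23, 2095 to April 7, 2096 is 107 days inclusive.
107 = 7 × 15 + 2, so there are 15 full weeks plus 2 extra days.
Each full week contributes 5 weekdays (Mon–Fri): 15 × 5 = 75.
The 2 extra days are Friday, Saturday — 1 of them qualifies.
Total: 75 + 1 = 76.
Holidays: January 4, 2096 (Wed); January 21, 2096 (Sat); February 3, 2096 (Fri); February 13, 2096 (Mon); February 29, 2096 (Wed); March 5, 2096 (Mon); April 3, 2096 (Tue).
6 of the 7 holidays fall on weekdays; the rest are weekends and were already excluded.
Business days: 76 − 6 = 70.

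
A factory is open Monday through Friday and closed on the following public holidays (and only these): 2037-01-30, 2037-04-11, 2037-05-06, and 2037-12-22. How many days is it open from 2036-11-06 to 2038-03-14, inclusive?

349

2036-11-06 is a Thursday.
That's 494 days from start to end, counting both.
494 = 7 × 70 + 4, so there are 70 full weeks plus 4 extra days.
Each full week contributes 5 weekdays (Mon–Fri): 70 × 5 = 350.
The 4 extra days are Thu, Fri, Sat, Sun — 2 of them qualify.
Total: 350 + 2 = 352.
Holidays: 2037-01-30 (Fri); 2037-04-11 (Sat); 2037-05-06 (Wed); 2037-12-22 (Tue).
3 of the 4 holidays fall on weekdays; the rest are weekends and were already excluded.
Business days: 352 − 3 = 349.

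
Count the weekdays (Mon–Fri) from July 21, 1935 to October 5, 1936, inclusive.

July 21, 1935 is a Sunday.
That's 443 days from start to end, counting both.
443 = 7 × 63 + 2, so there are 63 full weeks plus 2 extra days.
Each full week contributes 5 weekdays (Mon–Fri): 63 × 5 = 315.
The 2 extra days are Sun, Mon — 1 of them qualifies.
Total: 315 + 1 = 316.

316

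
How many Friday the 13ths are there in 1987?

3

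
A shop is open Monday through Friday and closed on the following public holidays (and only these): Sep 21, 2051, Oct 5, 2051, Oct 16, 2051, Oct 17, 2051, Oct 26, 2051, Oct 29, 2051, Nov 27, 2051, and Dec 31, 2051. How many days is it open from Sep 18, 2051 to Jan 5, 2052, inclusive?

Sep 18, 2051 is a Monday.
From Sep 18, 2051 to Jan 5, 2052 is 110 days inclusive.
110 = 7 × 15 + 5, so there are 15 full weeks plus 5 extra days.
Each full week contributes 5 weekdays (Mon–Fri): 15 × 5 = 75.
The 5 extra days are Mon, Tue, Wed, Thu, Fri — 5 of them qualify.
Total: 75 + 5 = 80.
Holidays: Sep 21, 2051 (Thu); Oct 5, 2051 (Thu); Oct 16, 2051 (Mon); Oct 17, 2051 (Tue); Oct 26, 2051 (Thu); Oct 29, 2051 (Sun); Nov 27, 2051 (Mon); Dec 31, 2051 (Sun).
6 of the 8 holidays fall on weekdays; the rest are weekends and were already excluded.
Business days: 80 − 6 = 74.

74 working days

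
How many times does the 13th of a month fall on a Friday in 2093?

The 13th falls on a Friday when the month's 13th has weekday Fri.
Jan 13 is Tue; Feb 13 is Fri ✓; Mar 13 is Fri ✓; Apr 13 is Mon; May 13 is Wed; Jun 13 is Sat; Jul 13 is Mon; Aug 13 is Thu; Sep 13 is Sun; Oct 13 is Tue; Nov 13 is Fri ✓; Dec 13 is Sun.
Friday the 13ths: Feb, Mar, Nov.

3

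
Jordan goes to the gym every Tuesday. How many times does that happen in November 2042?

November 1, 2042 is a Saturday.
The range spans 30 days (inclusive of both endpoints).
30 = 7 × 4 + 2, so there are 4 full weeks plus 2 extra days.
Each full week contributes one Tuesday: 4 so far.
The 2 extra days are Sat, Sun — none qualify.
Total: 4 + 0 = 4.

4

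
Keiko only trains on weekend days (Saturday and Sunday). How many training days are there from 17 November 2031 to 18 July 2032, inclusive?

70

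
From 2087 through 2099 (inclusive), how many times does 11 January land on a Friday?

2

Day of week of January 11 in each year:
2087: Sat, 2088: Sun, 2089: Tue, 2090: Wed, 2091: Thu, 2092: Fri ✓, 2093: Sun, 2094: Mon, 2095: Tue, 2096: Wed, 2097: Fri ✓, 2098: Sat, 2099: Sun
Fridays: 2092, 2097.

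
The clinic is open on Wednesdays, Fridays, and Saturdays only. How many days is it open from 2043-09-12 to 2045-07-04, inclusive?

2043-09-12 is a Saturday.
The range spans 662 days (inclusive of both endpoints).
662 = 7 × 94 + 4, so there are 94 full weeks plus 4 extra days.
Each full week contributes 3 days from the set (Wed, Fri, Sat): 94 × 3 = 282.
The 4 extra days are Sat, Sun, Mon, Tue — 1 of them qualifies.
Total: 282 + 1 = 283.

283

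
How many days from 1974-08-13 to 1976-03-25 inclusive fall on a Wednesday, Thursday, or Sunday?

254

1974-08-13 is a Tuesday.
That's 591 days from start to end, counting both.
591 = 7 × 84 + 3, so there are 84 full weeks plus 3 extra days.
Each full week contributes 3 days from the set (Wed, Thu, Sun): 84 × 3 = 252.
The 3 extra days are Tue, Wed, Thu — 2 of them qualify.
Total: 252 + 2 = 254.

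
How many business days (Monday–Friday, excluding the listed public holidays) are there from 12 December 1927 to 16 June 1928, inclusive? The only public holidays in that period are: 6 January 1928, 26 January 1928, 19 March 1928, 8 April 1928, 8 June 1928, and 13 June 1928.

12 December 1927 is a Monday.
From 12 December 1927 to 16 June 1928 is 188 days inclusive.
188 = 7 × 26 + 6, so there are 26 full weeks plus 6 extra days.
Each full week contributes 5 weekdays (Mon–Fri): 26 × 5 = 130.
The 6 extra days are Monday, Tuesday, Wednesday, Thursday, Friday, Saturday — 5 of them qualify.
Total: 130 + 5 = 135.
Holidays: 6 January 1928 (Fri); 26 January 1928 (Thu); 19 March 1928 (Mon); 8 April 1928 (Sun); 8 June 1928 (Fri); 13 June 1928 (Wed).
5 of the 6 holidays fall on weekdays; the rest are weekends and were already excluded.
Business days: 135 − 5 = 130.

130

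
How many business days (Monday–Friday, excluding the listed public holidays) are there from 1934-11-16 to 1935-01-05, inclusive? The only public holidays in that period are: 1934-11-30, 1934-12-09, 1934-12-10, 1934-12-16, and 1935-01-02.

1934-11-16 is a Friday.
The range spans 51 days (inclusive of both endpoints).
51 = 7 × 7 + 2, so there are 7 full weeks plus 2 extra days.
Each full week contributes 5 weekdays (Mon–Fri): 7 × 5 = 35.
The 2 extra days are Friday, Saturday — 1 of them qualifies.
Total: 35 + 1 = 36.
Holidays: 1934-11-30 (Fri); 1934-12-09 (Sun); 1934-12-10 (Mon); 1934-12-16 (Sun); 1935-01-02 (Wed).
3 of the 5 holidays fall on weekdays; the rest are weekends and were already excluded.
Business days: 36 − 3 = 33.

33 business days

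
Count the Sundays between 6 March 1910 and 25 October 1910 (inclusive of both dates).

34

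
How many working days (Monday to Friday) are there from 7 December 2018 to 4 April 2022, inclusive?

867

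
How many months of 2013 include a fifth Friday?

4

A month has five Fridays exactly when Friday falls within its first (length − 28) days.
Jan: 31 days, starts Tue → 5 of Tue, Wed, Thu
Feb: 28 days, starts Fri → 5 of (none)
Mar: 31 days, starts Fri → 5 of Fri, Sat, Sun ✓
Apr: 30 days, starts Mon → 5 of Mon, Tue
May: 31 days, starts Wed → 5 of Wed, Thu, Fri ✓
Jun: 30 days, starts Sat → 5 of Sat, Sun
Jul: 31 days, starts Mon → 5 of Mon, Tue, Wed
Aug: 31 days, starts Thu → 5 of Thu, Fri, Sat ✓
Sep: 30 days, starts Sun → 5 of Sun, Mon
Oct: 31 days, starts Tue → 5 of Tue, Wed, Thu
Nov: 30 days, starts Fri → 5 of Fri, Sat ✓
Dec: 31 days, starts Sun → 5 of Sun, Mon, Tue
Months with five Fridays: Mar, May, Aug, Nov.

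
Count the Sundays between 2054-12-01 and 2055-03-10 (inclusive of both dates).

2054-12-01 is a Tuesday.
From 2054-12-01 to 2055-03-10 is 100 days inclusive.
100 = 7 × 14 + 2, so there are 14 full weeks plus 2 extra days.
Each full week contributes one Sunday: 14 so far.
The 2 extra days are Tuesday, Wednesday — none qualify.
Total: 14 + 0 = 14.

14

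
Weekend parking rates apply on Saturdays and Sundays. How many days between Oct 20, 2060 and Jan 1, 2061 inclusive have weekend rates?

21

Oct 20, 2060 is a Wednesday.
The range spans 74 days (inclusive of both endpoints).
74 = 7 × 10 + 4, so there are 10 full weeks plus 4 extra days.
Each full week contributes 2 weekend days (Sat, Sun): 10 × 2 = 20.
The 4 extra days are Wednesday, Thursday, Friday, Saturday — 1 of them qualifies.
Total: 20 + 1 = 21.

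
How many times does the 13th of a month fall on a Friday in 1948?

2

The 13th falls on a Friday when the month's 13th has weekday Fri.
Jan 13 is Tue; Feb 13 is Fri ✓; Mar 13 is Sat; Apr 13 is Tue; May 13 is Thu; Jun 13 is Sun; Jul 13 is Tue; Aug 13 is Fri ✓; Sep 13 is Mon; Oct 13 is Wed; Nov 13 is Sat; Dec 13 is Mon.
Friday the 13ths: Feb, Aug.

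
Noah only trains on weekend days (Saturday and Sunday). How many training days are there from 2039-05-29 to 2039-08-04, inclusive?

2039-05-29 is a Sunday.
The range spans 68 days (inclusive of both endpoints).
68 = 7 × 9 + 5, so there are 9 full weeks plus 5 extra days.
Each full week contributes 2 weekend days (Sat, Sun): 9 × 2 = 18.
The 5 extra days are Sun, Mon, Tue, Wed, Thu — 1 of them qualifies.
Total: 18 + 1 = 19.

19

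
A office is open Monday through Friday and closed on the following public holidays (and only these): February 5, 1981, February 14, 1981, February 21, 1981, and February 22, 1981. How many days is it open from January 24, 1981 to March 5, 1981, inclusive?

28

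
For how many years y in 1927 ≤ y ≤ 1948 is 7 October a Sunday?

3

Day of week of October 7 in each year:
1927: Fri, 1928: Sun ✓, 1929: Mon, 1930: Tue, 1931: Wed, 1932: Fri, 1933: Sat, 1934: Sun ✓, 1935: Mon, 1936: Wed, 1937: Thu, 1938: Fri, 1939: Sat, 1940: Mon, 1941: Tue, 1942: Wed, 1943: Thu, 1944: Sat, 1945: Sun ✓, 1946: Mon, 1947: Tue, 1948: Thu
Sundays: 1928, 1934, 1945.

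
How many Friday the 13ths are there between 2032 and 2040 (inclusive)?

16

Friday-the-13ths by year:
2032: Feb, Aug
2033: May
2034: Jan, Oct
2035: Apr, Jul
2036: Jun
2037: Feb, Mar, Nov
2038: Aug
2039: May
2040: Jan, Apr, Jul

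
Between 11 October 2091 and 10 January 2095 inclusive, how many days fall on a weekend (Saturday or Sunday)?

340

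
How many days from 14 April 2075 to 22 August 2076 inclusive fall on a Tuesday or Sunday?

142

14 April 2075 is a Sunday.
That's 497 days from start to end, counting both.
497 = 7 × 71, so the span is exactly 71 full weeks.
Each full week contributes 2 days from the set (Tue, Sun): 71 × 2 = 142.
Total: 142.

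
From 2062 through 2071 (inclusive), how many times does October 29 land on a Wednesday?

Day of week of October 29 in each year:
2062: Sun, 2063: Mon, 2064: Wed ✓, 2065: Thu, 2066: Fri, 2067: Sat, 2068: Mon, 2069: Tue, 2070: Wed ✓, 2071: Thu
Wednesdays: 2064, 2070.

2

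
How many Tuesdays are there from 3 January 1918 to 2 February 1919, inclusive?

56

3 January 1918 is a Thursday.
From 3 January 1918 to 2 February 1919 is 396 days inclusive.
396 = 7 × 56 + 4, so there are 56 full weeks plus 4 extra days.
Each full week contributes one Tuesday: 56 so far.
The 4 extra days are Thu, Fri, Sat, Sun — none qualify.
Total: 56 + 0 = 56.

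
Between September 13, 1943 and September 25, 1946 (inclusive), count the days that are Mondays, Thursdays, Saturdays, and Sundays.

633

September 13, 1943 is a Monday.
That's 1109 days from start to end, counting both.
1109 = 7 × 158 + 3, so there are 158 full weeks plus 3 extra days.
Each full week contributes 4 days from the set (Mon, Thu, Sat, Sun): 158 × 4 = 632.
The 3 extra days are Monday, Tuesday, Wednesday — 1 of them qualifies.
Total: 632 + 1 = 633.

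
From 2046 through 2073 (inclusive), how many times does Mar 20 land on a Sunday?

4

Day of week of March 20 in each year:
2046: Tue, 2047: Wed, 2048: Fri, 2049: Sat, 2050: Sun ✓, 2051: Mon, 2052: Wed, 2053: Thu, 2054: Fri, 2055: Sat, 2056: Mon, 2057: Tue, 2058: Wed, 2059: Thu, 2060: Sat, 2061: Sun ✓, 2062: Mon, 2063: Tue, 2064: Thu, 2065: Fri, 2066: Sat, 2067: Sun ✓, 2068: Tue, 2069: Wed, 2070: Thu, 2071: Fri, 2072: Sun ✓, 2073: Mon
Sundays: 2050, 2061, 2067, 2072.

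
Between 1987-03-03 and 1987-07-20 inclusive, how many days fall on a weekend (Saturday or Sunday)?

40

1987-03-03 is a Tuesday.
The range spans 140 days (inclusive of both endpoints).
140 = 7 × 20, so the span is exactly 20 full weeks.
Each full week contributes 2 weekend days (Sat, Sun): 20 × 2 = 40.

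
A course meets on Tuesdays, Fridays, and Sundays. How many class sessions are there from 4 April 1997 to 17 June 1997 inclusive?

33

4 April 1997 is a Friday.
The range spans 75 days (inclusive of both endpoints).
75 = 7 × 10 + 5, so there are 10 full weeks plus 5 extra days.
Each full week contributes 3 days from the set (Tue, Fri, Sun): 10 × 3 = 30.
The 5 extra days are Fri, Sat, Sun, Mon, Tue — 3 of them qualify.
Total: 30 + 3 = 33.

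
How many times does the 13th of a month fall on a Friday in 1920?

2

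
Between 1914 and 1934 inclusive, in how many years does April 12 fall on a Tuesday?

Day of week of April 12 in each year:
1914: Sun, 1915: Mon, 1916: Wed, 1917: Thu, 1918: Fri, 1919: Sat, 1920: Mon, 1921: Tue ✓, 1922: Wed, 1923: Thu, 1924: Sat, 1925: Sun, 1926: Mon, 1927: Tue ✓, 1928: Thu, 1929: Fri, 1930: Sat, 1931: Sun, 1932: Tue ✓, 1933: Wed, 1934: Thu
Tuesdays: 1921, 1927, 1932.

3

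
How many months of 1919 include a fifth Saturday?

A month has five Saturdays exactly when Saturday falls within its first (length − 28) days.
Jan: 31 days, starts Wed → 5 of Wed, Thu, Fri
Feb: 28 days, starts Sat → 5 of (none)
Mar: 31 days, starts Sat → 5 of Sat, Sun, Mon ✓
Apr: 30 days, starts Tue → 5 of Tue, Wed
May: 31 days, starts Thu → 5 of Thu, Fri, Sat ✓
Jun: 30 days, starts Sun → 5 of Sun, Mon
Jul: 31 days, starts Tue → 5 of Tue, Wed, Thu
Aug: 31 days, starts Fri → 5 of Fri, Sat, Sun ✓
Sep: 30 days, starts Mon → 5 of Mon, Tue
Oct: 31 days, starts Wed → 5 of Wed, Thu, Fri
Nov: 30 days, starts Sat → 5 of Sat, Sun ✓
Dec: 31 days, starts Mon → 5 of Mon, Tue, Wed
Months with five Saturdays: Mar, May, Aug, Nov.

4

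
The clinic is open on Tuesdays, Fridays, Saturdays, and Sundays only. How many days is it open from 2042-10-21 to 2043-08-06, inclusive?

165

2042-10-21 is a Tuesday.
The range spans 290 days (inclusive of both endpoints).
290 = 7 × 41 + 3, so there are 41 full weeks plus 3 extra days.
Each full week contributes 4 days from the set (Tue, Fri, Sat, Sun): 41 × 4 = 164.
The 3 extra days are Tuesday, Wednesday, Thursday — 1 of them qualifies.
Total: 164 + 1 = 165.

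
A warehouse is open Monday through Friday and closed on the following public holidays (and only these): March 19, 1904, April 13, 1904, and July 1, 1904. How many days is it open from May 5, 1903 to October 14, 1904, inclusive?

377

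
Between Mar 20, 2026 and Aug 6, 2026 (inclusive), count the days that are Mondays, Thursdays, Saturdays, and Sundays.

Mar 20, 2026 is a Friday.
That's 140 days from start to end, counting both.
140 = 7 × 20, so the span is exactly 20 full weeks.
Each full week contributes 4 days from the set (Mon, Thu, Sat, Sun): 20 × 4 = 80.
Total: 80.

80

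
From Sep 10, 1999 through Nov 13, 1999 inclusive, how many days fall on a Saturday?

10

Sep 10, 1999 is a Friday.
From Sep 10, 1999 to Nov 13, 1999 is 65 days inclusive.
65 = 7 × 9 + 2, so there are 9 full weeks plus 2 extra days.
Each full week contributes one Saturday: 9 so far.
The 2 extra days are Friday, Saturday — 1 of them qualifies.
Total: 9 + 1 = 10.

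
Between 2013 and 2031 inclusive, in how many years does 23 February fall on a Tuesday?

Day of week of February 23 in each year:
2013: Sat, 2014: Sun, 2015: Mon, 2016: Tue ✓, 2017: Thu, 2018: Fri, 2019: Sat, 2020: Sun, 2021: Tue ✓, 2022: Wed, 2023: Thu, 2024: Fri, 2025: Sun, 2026: Mon, 2027: Tue ✓, 2028: Wed, 2029: Fri, 2030: Sat, 2031: Sun
Tuesdays: 2016, 2021, 2027.

3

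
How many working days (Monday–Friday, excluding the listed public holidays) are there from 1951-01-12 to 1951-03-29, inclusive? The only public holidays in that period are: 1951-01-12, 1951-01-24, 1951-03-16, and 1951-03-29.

1951-01-12 is a Friday.
The range spans 77 days (inclusive of both endpoints).
77 = 7 × 11, so the span is exactly 11 full weeks.
Each full week contributes 5 weekdays (Mon–Fri): 11 × 5 = 55.
Total: 55.
Holidays: 1951-01-12 (Fri); 1951-01-24 (Wed); 1951-03-16 (Fri); 1951-03-29 (Thu).
All 4 holidays fall on weekdays, so subtract 4.
Business days: 55 − 4 = 51.

51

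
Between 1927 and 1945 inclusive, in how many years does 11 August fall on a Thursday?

3

Day of week of August 11 in each year:
1927: Thu ✓, 1928: Sat, 1929: Sun, 1930: Mon, 1931: Tue, 1932: Thu ✓, 1933: Fri, 1934: Sat, 1935: Sun, 1936: Tue, 1937: Wed, 1938: Thu ✓, 1939: Fri, 1940: Sun, 1941: Mon, 1942: Tue, 1943: Wed, 1944: Fri, 1945: Sat
Thursdays: 1927, 1932, 1938.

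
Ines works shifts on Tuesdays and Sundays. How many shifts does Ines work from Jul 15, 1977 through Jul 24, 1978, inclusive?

Jul 15, 1977 is a Friday.
That's 375 days from start to end, counting both.
375 = 7 × 53 + 4, so there are 53 full weeks plus 4 extra days.
Each full week contributes 2 days from the set (Tue, Sun): 53 × 2 = 106.
The 4 extra days are Fri, Sat, Sun, Mon — 1 of them qualifies.
Total: 106 + 1 = 107.

107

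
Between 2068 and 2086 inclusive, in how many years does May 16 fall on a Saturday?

Day of week of May 16 in each year:
2068: Wed, 2069: Thu, 2070: Fri, 2071: Sat ✓, 2072: Mon, 2073: Tue, 2074: Wed, 2075: Thu, 2076: Sat ✓, 2077: Sun, 2078: Mon, 2079: Tue, 2080: Thu, 2081: Fri, 2082: Sat ✓, 2083: Sun, 2084: Tue, 2085: Wed, 2086: Thu
Saturdays: 2071, 2076, 2082.

3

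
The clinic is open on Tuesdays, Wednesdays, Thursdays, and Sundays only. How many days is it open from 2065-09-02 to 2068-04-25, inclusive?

2065-09-02 is a Wednesday.
From 2065-09-02 to 2068-04-25 is 967 days inclusive.
967 = 7 × 138 + 1, so there are 138 full weeks plus 1 extra day.
Each full week contributes 4 days from the set (Tue, Wed, Thu, Sun): 138 × 4 = 552.
The 1 extra day is Wednesday — 1 of them qualifies.
Total: 552 + 1 = 553.

553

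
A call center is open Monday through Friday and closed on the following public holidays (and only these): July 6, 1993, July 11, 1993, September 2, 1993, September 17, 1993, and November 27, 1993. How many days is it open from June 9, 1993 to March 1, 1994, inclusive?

June 9, 1993 is a Wednesday.
That's 266 days from start to end, counting both.
266 = 7 × 38, so the span is exactly 38 full weeks.
Each full week contributes 5 weekdays (Mon–Fri): 38 × 5 = 190.
Total: 190.
Holidays: July 6, 1993 (Tue); July 11, 1993 (Sun); September 2, 1993 (Thu); September 17, 1993 (Fri); November 27, 1993 (Sat).
3 of the 5 holidays fall on weekdays; the rest are weekends and were already excluded.
Business days: 190 − 3 = 187.

187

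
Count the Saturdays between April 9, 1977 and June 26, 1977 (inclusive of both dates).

12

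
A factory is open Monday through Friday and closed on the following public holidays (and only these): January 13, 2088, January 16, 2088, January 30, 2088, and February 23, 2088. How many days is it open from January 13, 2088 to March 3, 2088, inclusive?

January 13, 2088 is a Tuesday.
The range spans 51 days (inclusive of both endpoints).
51 = 7 × 7 + 2, so there are 7 full weeks plus 2 extra days.
Each full week contributes 5 weekdays (Mon–Fri): 7 × 5 = 35.
The 2 extra days are Tuesday, Wednesday — 2 of them qualify.
Total: 35 + 2 = 37.
Holidays: January 13, 2088 (Tue); January 16, 2088 (Fri); January 30, 2088 (Fri); February 23, 2088 (Mon).
All 4 holidays fall on weekdays, so subtract 4.
Business days: 37 − 4 = 33.

33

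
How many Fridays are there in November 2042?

Nov 1, 2042 is a Saturday.
That's 30 days from start to end, counting both.
30 = 7 × 4 + 2, so there are 4 full weeks plus 2 extra days.
Each full week contributes one Friday: 4 so far.
The 2 extra days are Sat, Sun — none qualify.
Total: 4 + 0 = 4.

4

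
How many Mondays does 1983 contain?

1983-01-01 is a Saturday.
The range spans 365 days (inclusive of both endpoints).
365 = 7 × 52 + 1, so there are 52 full weeks plus 1 extra day.
Each full week contributes one Monday: 52 so far.
The 1 extra day is Sat — none qualify.
Total: 52 + 0 = 52.

52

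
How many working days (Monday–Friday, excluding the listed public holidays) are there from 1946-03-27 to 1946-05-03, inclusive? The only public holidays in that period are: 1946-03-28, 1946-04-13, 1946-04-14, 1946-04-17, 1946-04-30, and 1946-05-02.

24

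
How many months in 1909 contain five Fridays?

5

A month has five Fridays exactly when Friday falls within its first (length − 28) days.
Jan: 31 days, starts Fri → 5 of Fri, Sat, Sun ✓
Feb: 28 days, starts Mon → 5 of (none)
Mar: 31 days, starts Mon → 5 of Mon, Tue, Wed
Apr: 30 days, starts Thu → 5 of Thu, Fri ✓
May: 31 days, starts Sat → 5 of Sat, Sun, Mon
Jun: 30 days, starts Tue → 5 of Tue, Wed
Jul: 31 days, starts Thu → 5 of Thu, Fri, Sat ✓
Aug: 31 days, starts Sun → 5 of Sun, Mon, Tue
Sep: 30 days, starts Wed → 5 of Wed, Thu
Oct: 31 days, starts Fri → 5 of Fri, Sat, Sun ✓
Nov: 30 days, starts Mon → 5 of Mon, Tue
Dec: 31 days, starts Wed → 5 of Wed, Thu, Fri ✓
Months with five Fridays: Jan, Apr, Jul, Oct, Dec.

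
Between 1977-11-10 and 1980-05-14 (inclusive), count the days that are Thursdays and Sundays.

1977-11-10 is a Thursday.
From 1977-11-10 to 1980-05-14 is 917 days inclusive.
917 = 7 × 131, so the span is exactly 131 full weeks.
Each full week contributes 2 days from the set (Thu, Sun): 131 × 2 = 262.

262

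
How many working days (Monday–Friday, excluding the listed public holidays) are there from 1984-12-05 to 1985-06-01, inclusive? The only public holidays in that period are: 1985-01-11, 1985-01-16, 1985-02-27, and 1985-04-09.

124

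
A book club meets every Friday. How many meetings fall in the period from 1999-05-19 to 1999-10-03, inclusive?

1999-05-19 is a Wednesday.
That's 138 days from start to end, counting both.
138 = 7 × 19 + 5, so there are 19 full weeks plus 5 extra days.
Each full week contributes one Friday: 19 so far.
The 5 extra days are Wed, Thu, Fri, Sat, Sun — 1 of them qualifies.
Total: 19 + 1 = 20.

20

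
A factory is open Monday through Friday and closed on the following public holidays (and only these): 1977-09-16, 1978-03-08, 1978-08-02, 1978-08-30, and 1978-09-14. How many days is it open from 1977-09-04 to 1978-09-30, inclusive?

1977-09-04 is a Sunday.
The range spans 392 days (inclusive of both endpoints).
392 = 7 × 56, so the span is exactly 56 full weeks.
Each full week contributes 5 weekdays (Mon–Fri): 56 × 5 = 280.
Holidays: 1977-09-16 (Fri); 1978-03-08 (Wed); 1978-08-02 (Wed); 1978-08-30 (Wed); 1978-09-14 (Thu).
All 5 holidays fall on weekdays, so subtract 5.
Business days: 280 − 5 = 275.

275 working days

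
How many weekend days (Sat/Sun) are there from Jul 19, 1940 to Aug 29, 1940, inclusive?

12

Jul 19, 1940 is a Friday.
The range spans 42 days (inclusive of both endpoints).
42 = 7 × 6, so the span is exactly 6 full weeks.
Each full week contributes 2 weekend days (Sat, Sun): 6 × 2 = 12.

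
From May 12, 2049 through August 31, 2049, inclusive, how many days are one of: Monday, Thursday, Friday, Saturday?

May 12, 2049 is a Wednesday.
From May 12, 2049 to August 31, 2049 is 112 days inclusive.
112 = 7 × 16, so the span is exactly 16 full weeks.
Each full week contributes 4 days from the set (Mon, Thu, Fri, Sat): 16 × 4 = 64.

64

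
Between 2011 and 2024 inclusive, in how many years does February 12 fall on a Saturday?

Day of week of February 12 in each year:
2011: Sat ✓, 2012: Sun, 2013: Tue, 2014: Wed, 2015: Thu, 2016: Fri, 2017: Sun, 2018: Mon, 2019: Tue, 2020: Wed, 2021: Fri, 2022: Sat ✓, 2023: Sun, 2024: Mon
Saturdays: 2011, 2022.

2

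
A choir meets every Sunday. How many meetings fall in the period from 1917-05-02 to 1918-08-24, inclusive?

1917-05-02 is a Wednesday.
From 1917-05-02 to 1918-08-24 is 480 days inclusive.
480 = 7 × 68 + 4, so there are 68 full weeks plus 4 extra days.
Each full week contributes one Sunday: 68 so far.
The 4 extra days are Wed, Thu, Fri, Sat — none qualify.
Total: 68 + 0 = 68.

68 Sundays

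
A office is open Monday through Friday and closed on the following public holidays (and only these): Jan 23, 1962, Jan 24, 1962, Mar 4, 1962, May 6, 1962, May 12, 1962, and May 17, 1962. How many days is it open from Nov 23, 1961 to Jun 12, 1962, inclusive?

141 business days

Nov 23, 1961 is a Thursday.
From Nov 23, 1961 to Jun 12, 1962 is 202 days inclusive.
202 = 7 × 28 + 6, so there are 28 full weeks plus 6 extra days.
Each full week contributes 5 weekdays (Mon–Fri): 28 × 5 = 140.
The 6 extra days are Thursday, Friday, Saturday, Sunday, Monday, Tuesday — 4 of them qualify.
Total: 140 + 4 = 144.
Holidays: Jan 23, 1962 (Tue); Jan 24, 1962 (Wed); Mar 4, 1962 (Sun); May 6, 1962 (Sun); May 12, 1962 (Sat); May 17, 1962 (Thu).
3 of the 6 holidays fall on weekdays; the rest are weekends and were already excluded.
Business days: 144 − 3 = 141.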